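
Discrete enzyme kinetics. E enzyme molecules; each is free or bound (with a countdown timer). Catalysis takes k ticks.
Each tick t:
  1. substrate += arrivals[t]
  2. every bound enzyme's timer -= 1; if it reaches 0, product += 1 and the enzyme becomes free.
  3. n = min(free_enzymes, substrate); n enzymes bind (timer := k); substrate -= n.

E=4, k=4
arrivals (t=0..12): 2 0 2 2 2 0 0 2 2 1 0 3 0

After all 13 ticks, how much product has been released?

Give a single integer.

Answer: 10

Derivation:
t=0: arr=2 -> substrate=0 bound=2 product=0
t=1: arr=0 -> substrate=0 bound=2 product=0
t=2: arr=2 -> substrate=0 bound=4 product=0
t=3: arr=2 -> substrate=2 bound=4 product=0
t=4: arr=2 -> substrate=2 bound=4 product=2
t=5: arr=0 -> substrate=2 bound=4 product=2
t=6: arr=0 -> substrate=0 bound=4 product=4
t=7: arr=2 -> substrate=2 bound=4 product=4
t=8: arr=2 -> substrate=2 bound=4 product=6
t=9: arr=1 -> substrate=3 bound=4 product=6
t=10: arr=0 -> substrate=1 bound=4 product=8
t=11: arr=3 -> substrate=4 bound=4 product=8
t=12: arr=0 -> substrate=2 bound=4 product=10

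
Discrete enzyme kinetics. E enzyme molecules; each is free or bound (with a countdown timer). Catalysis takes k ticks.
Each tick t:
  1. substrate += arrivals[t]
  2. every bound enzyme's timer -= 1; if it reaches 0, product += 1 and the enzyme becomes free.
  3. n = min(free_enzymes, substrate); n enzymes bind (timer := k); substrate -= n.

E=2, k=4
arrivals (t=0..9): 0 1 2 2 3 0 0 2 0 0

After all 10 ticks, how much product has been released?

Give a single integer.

t=0: arr=0 -> substrate=0 bound=0 product=0
t=1: arr=1 -> substrate=0 bound=1 product=0
t=2: arr=2 -> substrate=1 bound=2 product=0
t=3: arr=2 -> substrate=3 bound=2 product=0
t=4: arr=3 -> substrate=6 bound=2 product=0
t=5: arr=0 -> substrate=5 bound=2 product=1
t=6: arr=0 -> substrate=4 bound=2 product=2
t=7: arr=2 -> substrate=6 bound=2 product=2
t=8: arr=0 -> substrate=6 bound=2 product=2
t=9: arr=0 -> substrate=5 bound=2 product=3

Answer: 3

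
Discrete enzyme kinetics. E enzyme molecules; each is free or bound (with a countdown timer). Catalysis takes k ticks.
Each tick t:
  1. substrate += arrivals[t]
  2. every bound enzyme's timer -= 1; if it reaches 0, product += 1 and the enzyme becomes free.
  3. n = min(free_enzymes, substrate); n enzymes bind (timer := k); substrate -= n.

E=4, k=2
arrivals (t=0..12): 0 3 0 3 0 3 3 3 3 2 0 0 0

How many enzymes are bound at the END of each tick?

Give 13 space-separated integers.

Answer: 0 3 3 3 3 3 4 4 4 4 4 3 2

Derivation:
t=0: arr=0 -> substrate=0 bound=0 product=0
t=1: arr=3 -> substrate=0 bound=3 product=0
t=2: arr=0 -> substrate=0 bound=3 product=0
t=3: arr=3 -> substrate=0 bound=3 product=3
t=4: arr=0 -> substrate=0 bound=3 product=3
t=5: arr=3 -> substrate=0 bound=3 product=6
t=6: arr=3 -> substrate=2 bound=4 product=6
t=7: arr=3 -> substrate=2 bound=4 product=9
t=8: arr=3 -> substrate=4 bound=4 product=10
t=9: arr=2 -> substrate=3 bound=4 product=13
t=10: arr=0 -> substrate=2 bound=4 product=14
t=11: arr=0 -> substrate=0 bound=3 product=17
t=12: arr=0 -> substrate=0 bound=2 product=18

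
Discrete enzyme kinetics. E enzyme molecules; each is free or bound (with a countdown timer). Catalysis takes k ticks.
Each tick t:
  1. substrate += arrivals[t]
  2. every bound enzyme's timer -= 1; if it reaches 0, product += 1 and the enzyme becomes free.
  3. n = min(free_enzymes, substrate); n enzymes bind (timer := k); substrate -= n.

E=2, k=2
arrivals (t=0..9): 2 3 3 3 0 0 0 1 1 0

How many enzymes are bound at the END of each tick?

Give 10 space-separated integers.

Answer: 2 2 2 2 2 2 2 2 2 2

Derivation:
t=0: arr=2 -> substrate=0 bound=2 product=0
t=1: arr=3 -> substrate=3 bound=2 product=0
t=2: arr=3 -> substrate=4 bound=2 product=2
t=3: arr=3 -> substrate=7 bound=2 product=2
t=4: arr=0 -> substrate=5 bound=2 product=4
t=5: arr=0 -> substrate=5 bound=2 product=4
t=6: arr=0 -> substrate=3 bound=2 product=6
t=7: arr=1 -> substrate=4 bound=2 product=6
t=8: arr=1 -> substrate=3 bound=2 product=8
t=9: arr=0 -> substrate=3 bound=2 product=8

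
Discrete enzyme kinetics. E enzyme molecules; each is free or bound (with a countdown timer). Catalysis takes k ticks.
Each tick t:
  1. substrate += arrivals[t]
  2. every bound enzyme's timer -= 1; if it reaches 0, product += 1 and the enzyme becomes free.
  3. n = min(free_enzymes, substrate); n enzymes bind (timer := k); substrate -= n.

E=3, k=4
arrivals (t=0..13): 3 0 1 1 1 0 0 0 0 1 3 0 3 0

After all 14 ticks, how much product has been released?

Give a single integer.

t=0: arr=3 -> substrate=0 bound=3 product=0
t=1: arr=0 -> substrate=0 bound=3 product=0
t=2: arr=1 -> substrate=1 bound=3 product=0
t=3: arr=1 -> substrate=2 bound=3 product=0
t=4: arr=1 -> substrate=0 bound=3 product=3
t=5: arr=0 -> substrate=0 bound=3 product=3
t=6: arr=0 -> substrate=0 bound=3 product=3
t=7: arr=0 -> substrate=0 bound=3 product=3
t=8: arr=0 -> substrate=0 bound=0 product=6
t=9: arr=1 -> substrate=0 bound=1 product=6
t=10: arr=3 -> substrate=1 bound=3 product=6
t=11: arr=0 -> substrate=1 bound=3 product=6
t=12: arr=3 -> substrate=4 bound=3 product=6
t=13: arr=0 -> substrate=3 bound=3 product=7

Answer: 7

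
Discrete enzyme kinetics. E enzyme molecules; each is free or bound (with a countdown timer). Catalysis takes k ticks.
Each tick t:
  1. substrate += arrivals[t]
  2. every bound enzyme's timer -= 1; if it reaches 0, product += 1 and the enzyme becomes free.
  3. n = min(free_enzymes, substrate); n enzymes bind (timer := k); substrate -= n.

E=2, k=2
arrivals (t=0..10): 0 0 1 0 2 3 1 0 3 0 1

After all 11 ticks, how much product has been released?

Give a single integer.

Answer: 7

Derivation:
t=0: arr=0 -> substrate=0 bound=0 product=0
t=1: arr=0 -> substrate=0 bound=0 product=0
t=2: arr=1 -> substrate=0 bound=1 product=0
t=3: arr=0 -> substrate=0 bound=1 product=0
t=4: arr=2 -> substrate=0 bound=2 product=1
t=5: arr=3 -> substrate=3 bound=2 product=1
t=6: arr=1 -> substrate=2 bound=2 product=3
t=7: arr=0 -> substrate=2 bound=2 product=3
t=8: arr=3 -> substrate=3 bound=2 product=5
t=9: arr=0 -> substrate=3 bound=2 product=5
t=10: arr=1 -> substrate=2 bound=2 product=7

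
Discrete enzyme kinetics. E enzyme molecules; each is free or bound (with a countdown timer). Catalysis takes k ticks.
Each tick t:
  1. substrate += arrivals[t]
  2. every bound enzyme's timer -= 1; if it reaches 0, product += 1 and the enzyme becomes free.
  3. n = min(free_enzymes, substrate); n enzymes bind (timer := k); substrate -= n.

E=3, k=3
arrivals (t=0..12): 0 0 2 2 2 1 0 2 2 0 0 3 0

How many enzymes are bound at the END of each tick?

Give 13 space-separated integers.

Answer: 0 0 2 3 3 3 3 3 3 3 3 3 3

Derivation:
t=0: arr=0 -> substrate=0 bound=0 product=0
t=1: arr=0 -> substrate=0 bound=0 product=0
t=2: arr=2 -> substrate=0 bound=2 product=0
t=3: arr=2 -> substrate=1 bound=3 product=0
t=4: arr=2 -> substrate=3 bound=3 product=0
t=5: arr=1 -> substrate=2 bound=3 product=2
t=6: arr=0 -> substrate=1 bound=3 product=3
t=7: arr=2 -> substrate=3 bound=3 product=3
t=8: arr=2 -> substrate=3 bound=3 product=5
t=9: arr=0 -> substrate=2 bound=3 product=6
t=10: arr=0 -> substrate=2 bound=3 product=6
t=11: arr=3 -> substrate=3 bound=3 product=8
t=12: arr=0 -> substrate=2 bound=3 product=9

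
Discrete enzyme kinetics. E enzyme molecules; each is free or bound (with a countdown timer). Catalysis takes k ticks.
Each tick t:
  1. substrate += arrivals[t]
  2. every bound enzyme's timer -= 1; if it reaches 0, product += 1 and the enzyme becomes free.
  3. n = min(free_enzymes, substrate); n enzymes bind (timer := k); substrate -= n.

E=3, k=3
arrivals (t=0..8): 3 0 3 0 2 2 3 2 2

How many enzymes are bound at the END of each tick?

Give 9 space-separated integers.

t=0: arr=3 -> substrate=0 bound=3 product=0
t=1: arr=0 -> substrate=0 bound=3 product=0
t=2: arr=3 -> substrate=3 bound=3 product=0
t=3: arr=0 -> substrate=0 bound=3 product=3
t=4: arr=2 -> substrate=2 bound=3 product=3
t=5: arr=2 -> substrate=4 bound=3 product=3
t=6: arr=3 -> substrate=4 bound=3 product=6
t=7: arr=2 -> substrate=6 bound=3 product=6
t=8: arr=2 -> substrate=8 bound=3 product=6

Answer: 3 3 3 3 3 3 3 3 3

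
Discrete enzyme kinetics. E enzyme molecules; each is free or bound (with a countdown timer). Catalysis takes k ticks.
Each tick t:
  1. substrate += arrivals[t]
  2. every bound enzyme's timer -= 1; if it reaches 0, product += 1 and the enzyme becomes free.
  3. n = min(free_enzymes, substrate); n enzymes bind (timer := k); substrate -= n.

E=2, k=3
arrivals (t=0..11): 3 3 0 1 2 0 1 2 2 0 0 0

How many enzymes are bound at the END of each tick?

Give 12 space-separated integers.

t=0: arr=3 -> substrate=1 bound=2 product=0
t=1: arr=3 -> substrate=4 bound=2 product=0
t=2: arr=0 -> substrate=4 bound=2 product=0
t=3: arr=1 -> substrate=3 bound=2 product=2
t=4: arr=2 -> substrate=5 bound=2 product=2
t=5: arr=0 -> substrate=5 bound=2 product=2
t=6: arr=1 -> substrate=4 bound=2 product=4
t=7: arr=2 -> substrate=6 bound=2 product=4
t=8: arr=2 -> substrate=8 bound=2 product=4
t=9: arr=0 -> substrate=6 bound=2 product=6
t=10: arr=0 -> substrate=6 bound=2 product=6
t=11: arr=0 -> substrate=6 bound=2 product=6

Answer: 2 2 2 2 2 2 2 2 2 2 2 2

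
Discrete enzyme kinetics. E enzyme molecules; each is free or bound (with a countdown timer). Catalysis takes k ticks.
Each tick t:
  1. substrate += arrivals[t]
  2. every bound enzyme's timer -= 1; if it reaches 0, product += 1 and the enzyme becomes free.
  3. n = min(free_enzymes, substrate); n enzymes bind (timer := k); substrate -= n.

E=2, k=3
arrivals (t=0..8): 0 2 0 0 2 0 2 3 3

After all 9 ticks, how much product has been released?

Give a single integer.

t=0: arr=0 -> substrate=0 bound=0 product=0
t=1: arr=2 -> substrate=0 bound=2 product=0
t=2: arr=0 -> substrate=0 bound=2 product=0
t=3: arr=0 -> substrate=0 bound=2 product=0
t=4: arr=2 -> substrate=0 bound=2 product=2
t=5: arr=0 -> substrate=0 bound=2 product=2
t=6: arr=2 -> substrate=2 bound=2 product=2
t=7: arr=3 -> substrate=3 bound=2 product=4
t=8: arr=3 -> substrate=6 bound=2 product=4

Answer: 4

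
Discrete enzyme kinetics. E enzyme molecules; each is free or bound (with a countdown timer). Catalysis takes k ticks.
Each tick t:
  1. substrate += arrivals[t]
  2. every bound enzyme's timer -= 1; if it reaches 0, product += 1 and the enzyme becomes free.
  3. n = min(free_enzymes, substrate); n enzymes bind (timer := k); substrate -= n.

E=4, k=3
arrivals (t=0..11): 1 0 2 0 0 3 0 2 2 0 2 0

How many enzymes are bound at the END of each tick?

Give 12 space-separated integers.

Answer: 1 1 3 2 2 3 3 4 4 4 4 2

Derivation:
t=0: arr=1 -> substrate=0 bound=1 product=0
t=1: arr=0 -> substrate=0 bound=1 product=0
t=2: arr=2 -> substrate=0 bound=3 product=0
t=3: arr=0 -> substrate=0 bound=2 product=1
t=4: arr=0 -> substrate=0 bound=2 product=1
t=5: arr=3 -> substrate=0 bound=3 product=3
t=6: arr=0 -> substrate=0 bound=3 product=3
t=7: arr=2 -> substrate=1 bound=4 product=3
t=8: arr=2 -> substrate=0 bound=4 product=6
t=9: arr=0 -> substrate=0 bound=4 product=6
t=10: arr=2 -> substrate=1 bound=4 product=7
t=11: arr=0 -> substrate=0 bound=2 product=10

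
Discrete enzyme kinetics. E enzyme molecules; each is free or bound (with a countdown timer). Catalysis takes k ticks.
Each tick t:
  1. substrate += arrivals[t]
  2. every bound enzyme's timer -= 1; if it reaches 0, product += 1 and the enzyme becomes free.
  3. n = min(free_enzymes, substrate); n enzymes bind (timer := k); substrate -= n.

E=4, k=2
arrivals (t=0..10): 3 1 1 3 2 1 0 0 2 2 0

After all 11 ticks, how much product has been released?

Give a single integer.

t=0: arr=3 -> substrate=0 bound=3 product=0
t=1: arr=1 -> substrate=0 bound=4 product=0
t=2: arr=1 -> substrate=0 bound=2 product=3
t=3: arr=3 -> substrate=0 bound=4 product=4
t=4: arr=2 -> substrate=1 bound=4 product=5
t=5: arr=1 -> substrate=0 bound=3 product=8
t=6: arr=0 -> substrate=0 bound=2 product=9
t=7: arr=0 -> substrate=0 bound=0 product=11
t=8: arr=2 -> substrate=0 bound=2 product=11
t=9: arr=2 -> substrate=0 bound=4 product=11
t=10: arr=0 -> substrate=0 bound=2 product=13

Answer: 13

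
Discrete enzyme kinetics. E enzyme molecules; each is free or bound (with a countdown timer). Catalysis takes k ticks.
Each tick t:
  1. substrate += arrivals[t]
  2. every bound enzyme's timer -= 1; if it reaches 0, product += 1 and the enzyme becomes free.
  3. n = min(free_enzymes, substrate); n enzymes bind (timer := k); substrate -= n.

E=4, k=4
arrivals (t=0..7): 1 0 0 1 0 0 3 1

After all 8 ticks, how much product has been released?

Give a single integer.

t=0: arr=1 -> substrate=0 bound=1 product=0
t=1: arr=0 -> substrate=0 bound=1 product=0
t=2: arr=0 -> substrate=0 bound=1 product=0
t=3: arr=1 -> substrate=0 bound=2 product=0
t=4: arr=0 -> substrate=0 bound=1 product=1
t=5: arr=0 -> substrate=0 bound=1 product=1
t=6: arr=3 -> substrate=0 bound=4 product=1
t=7: arr=1 -> substrate=0 bound=4 product=2

Answer: 2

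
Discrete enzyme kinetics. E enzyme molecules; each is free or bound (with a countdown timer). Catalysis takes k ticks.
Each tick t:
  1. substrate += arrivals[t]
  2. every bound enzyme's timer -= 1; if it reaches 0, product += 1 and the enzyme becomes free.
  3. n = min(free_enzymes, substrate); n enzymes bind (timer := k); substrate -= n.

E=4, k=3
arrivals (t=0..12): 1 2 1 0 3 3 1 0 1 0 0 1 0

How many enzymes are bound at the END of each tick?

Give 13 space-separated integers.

t=0: arr=1 -> substrate=0 bound=1 product=0
t=1: arr=2 -> substrate=0 bound=3 product=0
t=2: arr=1 -> substrate=0 bound=4 product=0
t=3: arr=0 -> substrate=0 bound=3 product=1
t=4: arr=3 -> substrate=0 bound=4 product=3
t=5: arr=3 -> substrate=2 bound=4 product=4
t=6: arr=1 -> substrate=3 bound=4 product=4
t=7: arr=0 -> substrate=0 bound=4 product=7
t=8: arr=1 -> substrate=0 bound=4 product=8
t=9: arr=0 -> substrate=0 bound=4 product=8
t=10: arr=0 -> substrate=0 bound=1 product=11
t=11: arr=1 -> substrate=0 bound=1 product=12
t=12: arr=0 -> substrate=0 bound=1 product=12

Answer: 1 3 4 3 4 4 4 4 4 4 1 1 1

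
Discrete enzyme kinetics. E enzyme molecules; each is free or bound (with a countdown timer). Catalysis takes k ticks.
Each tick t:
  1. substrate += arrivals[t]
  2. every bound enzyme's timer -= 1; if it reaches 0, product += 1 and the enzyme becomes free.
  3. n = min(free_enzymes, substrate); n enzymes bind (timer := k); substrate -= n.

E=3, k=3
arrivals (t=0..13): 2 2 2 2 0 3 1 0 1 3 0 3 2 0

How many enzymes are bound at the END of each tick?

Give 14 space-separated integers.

t=0: arr=2 -> substrate=0 bound=2 product=0
t=1: arr=2 -> substrate=1 bound=3 product=0
t=2: arr=2 -> substrate=3 bound=3 product=0
t=3: arr=2 -> substrate=3 bound=3 product=2
t=4: arr=0 -> substrate=2 bound=3 product=3
t=5: arr=3 -> substrate=5 bound=3 product=3
t=6: arr=1 -> substrate=4 bound=3 product=5
t=7: arr=0 -> substrate=3 bound=3 product=6
t=8: arr=1 -> substrate=4 bound=3 product=6
t=9: arr=3 -> substrate=5 bound=3 product=8
t=10: arr=0 -> substrate=4 bound=3 product=9
t=11: arr=3 -> substrate=7 bound=3 product=9
t=12: arr=2 -> substrate=7 bound=3 product=11
t=13: arr=0 -> substrate=6 bound=3 product=12

Answer: 2 3 3 3 3 3 3 3 3 3 3 3 3 3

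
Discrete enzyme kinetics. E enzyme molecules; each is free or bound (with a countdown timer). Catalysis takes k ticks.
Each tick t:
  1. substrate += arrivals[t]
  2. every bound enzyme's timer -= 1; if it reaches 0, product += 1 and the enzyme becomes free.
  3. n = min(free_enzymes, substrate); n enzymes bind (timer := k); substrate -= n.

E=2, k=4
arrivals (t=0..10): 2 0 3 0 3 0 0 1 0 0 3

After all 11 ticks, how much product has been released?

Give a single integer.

Answer: 4

Derivation:
t=0: arr=2 -> substrate=0 bound=2 product=0
t=1: arr=0 -> substrate=0 bound=2 product=0
t=2: arr=3 -> substrate=3 bound=2 product=0
t=3: arr=0 -> substrate=3 bound=2 product=0
t=4: arr=3 -> substrate=4 bound=2 product=2
t=5: arr=0 -> substrate=4 bound=2 product=2
t=6: arr=0 -> substrate=4 bound=2 product=2
t=7: arr=1 -> substrate=5 bound=2 product=2
t=8: arr=0 -> substrate=3 bound=2 product=4
t=9: arr=0 -> substrate=3 bound=2 product=4
t=10: arr=3 -> substrate=6 bound=2 product=4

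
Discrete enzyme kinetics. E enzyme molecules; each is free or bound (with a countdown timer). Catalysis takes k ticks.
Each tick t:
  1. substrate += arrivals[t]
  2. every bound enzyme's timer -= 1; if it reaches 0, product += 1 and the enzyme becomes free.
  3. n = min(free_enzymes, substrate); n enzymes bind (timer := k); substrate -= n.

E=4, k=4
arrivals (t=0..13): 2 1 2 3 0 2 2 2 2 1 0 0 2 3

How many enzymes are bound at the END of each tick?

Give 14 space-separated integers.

Answer: 2 3 4 4 4 4 4 4 4 4 4 4 4 4

Derivation:
t=0: arr=2 -> substrate=0 bound=2 product=0
t=1: arr=1 -> substrate=0 bound=3 product=0
t=2: arr=2 -> substrate=1 bound=4 product=0
t=3: arr=3 -> substrate=4 bound=4 product=0
t=4: arr=0 -> substrate=2 bound=4 product=2
t=5: arr=2 -> substrate=3 bound=4 product=3
t=6: arr=2 -> substrate=4 bound=4 product=4
t=7: arr=2 -> substrate=6 bound=4 product=4
t=8: arr=2 -> substrate=6 bound=4 product=6
t=9: arr=1 -> substrate=6 bound=4 product=7
t=10: arr=0 -> substrate=5 bound=4 product=8
t=11: arr=0 -> substrate=5 bound=4 product=8
t=12: arr=2 -> substrate=5 bound=4 product=10
t=13: arr=3 -> substrate=7 bound=4 product=11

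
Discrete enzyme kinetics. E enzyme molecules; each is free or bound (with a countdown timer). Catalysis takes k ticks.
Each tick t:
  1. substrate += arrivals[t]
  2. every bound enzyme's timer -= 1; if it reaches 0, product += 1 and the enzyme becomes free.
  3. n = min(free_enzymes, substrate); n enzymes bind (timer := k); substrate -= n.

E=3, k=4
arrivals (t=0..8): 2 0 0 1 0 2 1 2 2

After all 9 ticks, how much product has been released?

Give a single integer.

Answer: 3

Derivation:
t=0: arr=2 -> substrate=0 bound=2 product=0
t=1: arr=0 -> substrate=0 bound=2 product=0
t=2: arr=0 -> substrate=0 bound=2 product=0
t=3: arr=1 -> substrate=0 bound=3 product=0
t=4: arr=0 -> substrate=0 bound=1 product=2
t=5: arr=2 -> substrate=0 bound=3 product=2
t=6: arr=1 -> substrate=1 bound=3 product=2
t=7: arr=2 -> substrate=2 bound=3 product=3
t=8: arr=2 -> substrate=4 bound=3 product=3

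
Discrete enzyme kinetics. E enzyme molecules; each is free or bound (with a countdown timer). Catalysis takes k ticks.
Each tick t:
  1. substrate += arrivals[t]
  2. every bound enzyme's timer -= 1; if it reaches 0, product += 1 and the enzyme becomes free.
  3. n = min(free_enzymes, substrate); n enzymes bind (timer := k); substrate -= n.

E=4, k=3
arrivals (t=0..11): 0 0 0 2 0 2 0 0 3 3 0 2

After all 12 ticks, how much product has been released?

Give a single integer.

t=0: arr=0 -> substrate=0 bound=0 product=0
t=1: arr=0 -> substrate=0 bound=0 product=0
t=2: arr=0 -> substrate=0 bound=0 product=0
t=3: arr=2 -> substrate=0 bound=2 product=0
t=4: arr=0 -> substrate=0 bound=2 product=0
t=5: arr=2 -> substrate=0 bound=4 product=0
t=6: arr=0 -> substrate=0 bound=2 product=2
t=7: arr=0 -> substrate=0 bound=2 product=2
t=8: arr=3 -> substrate=0 bound=3 product=4
t=9: arr=3 -> substrate=2 bound=4 product=4
t=10: arr=0 -> substrate=2 bound=4 product=4
t=11: arr=2 -> substrate=1 bound=4 product=7

Answer: 7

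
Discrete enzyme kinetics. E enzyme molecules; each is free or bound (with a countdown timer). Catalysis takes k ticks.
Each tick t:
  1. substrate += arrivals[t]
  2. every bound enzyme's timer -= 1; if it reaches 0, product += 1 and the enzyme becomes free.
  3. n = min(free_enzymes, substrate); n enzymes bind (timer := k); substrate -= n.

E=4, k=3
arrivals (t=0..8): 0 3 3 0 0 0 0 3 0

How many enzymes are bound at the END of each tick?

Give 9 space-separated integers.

t=0: arr=0 -> substrate=0 bound=0 product=0
t=1: arr=3 -> substrate=0 bound=3 product=0
t=2: arr=3 -> substrate=2 bound=4 product=0
t=3: arr=0 -> substrate=2 bound=4 product=0
t=4: arr=0 -> substrate=0 bound=3 product=3
t=5: arr=0 -> substrate=0 bound=2 product=4
t=6: arr=0 -> substrate=0 bound=2 product=4
t=7: arr=3 -> substrate=0 bound=3 product=6
t=8: arr=0 -> substrate=0 bound=3 product=6

Answer: 0 3 4 4 3 2 2 3 3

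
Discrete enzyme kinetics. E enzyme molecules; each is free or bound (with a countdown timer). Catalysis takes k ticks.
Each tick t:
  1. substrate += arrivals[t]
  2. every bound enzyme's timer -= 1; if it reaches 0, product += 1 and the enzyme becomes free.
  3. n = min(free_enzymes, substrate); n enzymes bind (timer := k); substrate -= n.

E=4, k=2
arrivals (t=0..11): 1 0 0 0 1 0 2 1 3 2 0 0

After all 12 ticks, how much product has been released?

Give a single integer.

t=0: arr=1 -> substrate=0 bound=1 product=0
t=1: arr=0 -> substrate=0 bound=1 product=0
t=2: arr=0 -> substrate=0 bound=0 product=1
t=3: arr=0 -> substrate=0 bound=0 product=1
t=4: arr=1 -> substrate=0 bound=1 product=1
t=5: arr=0 -> substrate=0 bound=1 product=1
t=6: arr=2 -> substrate=0 bound=2 product=2
t=7: arr=1 -> substrate=0 bound=3 product=2
t=8: arr=3 -> substrate=0 bound=4 product=4
t=9: arr=2 -> substrate=1 bound=4 product=5
t=10: arr=0 -> substrate=0 bound=2 product=8
t=11: arr=0 -> substrate=0 bound=1 product=9

Answer: 9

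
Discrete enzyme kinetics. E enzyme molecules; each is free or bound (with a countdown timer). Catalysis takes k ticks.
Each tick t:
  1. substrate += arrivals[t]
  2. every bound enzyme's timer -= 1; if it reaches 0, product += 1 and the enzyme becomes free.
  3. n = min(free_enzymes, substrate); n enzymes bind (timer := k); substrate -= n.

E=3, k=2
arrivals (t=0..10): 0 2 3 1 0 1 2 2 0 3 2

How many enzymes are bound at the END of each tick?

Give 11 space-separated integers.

t=0: arr=0 -> substrate=0 bound=0 product=0
t=1: arr=2 -> substrate=0 bound=2 product=0
t=2: arr=3 -> substrate=2 bound=3 product=0
t=3: arr=1 -> substrate=1 bound=3 product=2
t=4: arr=0 -> substrate=0 bound=3 product=3
t=5: arr=1 -> substrate=0 bound=2 product=5
t=6: arr=2 -> substrate=0 bound=3 product=6
t=7: arr=2 -> substrate=1 bound=3 product=7
t=8: arr=0 -> substrate=0 bound=2 product=9
t=9: arr=3 -> substrate=1 bound=3 product=10
t=10: arr=2 -> substrate=2 bound=3 product=11

Answer: 0 2 3 3 3 2 3 3 2 3 3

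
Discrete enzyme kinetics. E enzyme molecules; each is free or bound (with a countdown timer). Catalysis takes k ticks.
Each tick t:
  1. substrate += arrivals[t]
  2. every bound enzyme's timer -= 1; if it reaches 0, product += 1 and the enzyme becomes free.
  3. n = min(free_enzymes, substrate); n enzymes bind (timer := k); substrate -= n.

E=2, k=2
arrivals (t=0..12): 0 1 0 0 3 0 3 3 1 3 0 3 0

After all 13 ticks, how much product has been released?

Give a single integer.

Answer: 9

Derivation:
t=0: arr=0 -> substrate=0 bound=0 product=0
t=1: arr=1 -> substrate=0 bound=1 product=0
t=2: arr=0 -> substrate=0 bound=1 product=0
t=3: arr=0 -> substrate=0 bound=0 product=1
t=4: arr=3 -> substrate=1 bound=2 product=1
t=5: arr=0 -> substrate=1 bound=2 product=1
t=6: arr=3 -> substrate=2 bound=2 product=3
t=7: arr=3 -> substrate=5 bound=2 product=3
t=8: arr=1 -> substrate=4 bound=2 product=5
t=9: arr=3 -> substrate=7 bound=2 product=5
t=10: arr=0 -> substrate=5 bound=2 product=7
t=11: arr=3 -> substrate=8 bound=2 product=7
t=12: arr=0 -> substrate=6 bound=2 product=9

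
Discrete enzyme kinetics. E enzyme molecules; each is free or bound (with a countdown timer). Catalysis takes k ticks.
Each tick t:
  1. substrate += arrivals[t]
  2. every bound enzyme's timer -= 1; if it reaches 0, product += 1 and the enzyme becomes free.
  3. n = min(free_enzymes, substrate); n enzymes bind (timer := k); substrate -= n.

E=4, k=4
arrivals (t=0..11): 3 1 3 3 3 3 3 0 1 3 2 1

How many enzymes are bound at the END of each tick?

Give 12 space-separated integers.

t=0: arr=3 -> substrate=0 bound=3 product=0
t=1: arr=1 -> substrate=0 bound=4 product=0
t=2: arr=3 -> substrate=3 bound=4 product=0
t=3: arr=3 -> substrate=6 bound=4 product=0
t=4: arr=3 -> substrate=6 bound=4 product=3
t=5: arr=3 -> substrate=8 bound=4 product=4
t=6: arr=3 -> substrate=11 bound=4 product=4
t=7: arr=0 -> substrate=11 bound=4 product=4
t=8: arr=1 -> substrate=9 bound=4 product=7
t=9: arr=3 -> substrate=11 bound=4 product=8
t=10: arr=2 -> substrate=13 bound=4 product=8
t=11: arr=1 -> substrate=14 bound=4 product=8

Answer: 3 4 4 4 4 4 4 4 4 4 4 4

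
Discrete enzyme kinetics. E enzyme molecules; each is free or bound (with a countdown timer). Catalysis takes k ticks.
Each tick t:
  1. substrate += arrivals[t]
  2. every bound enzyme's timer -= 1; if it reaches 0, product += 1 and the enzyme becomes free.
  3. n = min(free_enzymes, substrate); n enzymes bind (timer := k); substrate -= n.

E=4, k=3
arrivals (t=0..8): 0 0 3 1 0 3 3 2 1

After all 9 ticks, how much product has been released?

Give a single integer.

t=0: arr=0 -> substrate=0 bound=0 product=0
t=1: arr=0 -> substrate=0 bound=0 product=0
t=2: arr=3 -> substrate=0 bound=3 product=0
t=3: arr=1 -> substrate=0 bound=4 product=0
t=4: arr=0 -> substrate=0 bound=4 product=0
t=5: arr=3 -> substrate=0 bound=4 product=3
t=6: arr=3 -> substrate=2 bound=4 product=4
t=7: arr=2 -> substrate=4 bound=4 product=4
t=8: arr=1 -> substrate=2 bound=4 product=7

Answer: 7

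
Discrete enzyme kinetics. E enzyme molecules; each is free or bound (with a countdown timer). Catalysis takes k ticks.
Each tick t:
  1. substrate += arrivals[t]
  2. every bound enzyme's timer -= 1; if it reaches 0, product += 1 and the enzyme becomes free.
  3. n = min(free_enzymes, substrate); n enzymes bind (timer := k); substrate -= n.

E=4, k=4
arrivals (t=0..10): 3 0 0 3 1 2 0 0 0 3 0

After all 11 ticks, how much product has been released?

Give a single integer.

Answer: 7

Derivation:
t=0: arr=3 -> substrate=0 bound=3 product=0
t=1: arr=0 -> substrate=0 bound=3 product=0
t=2: arr=0 -> substrate=0 bound=3 product=0
t=3: arr=3 -> substrate=2 bound=4 product=0
t=4: arr=1 -> substrate=0 bound=4 product=3
t=5: arr=2 -> substrate=2 bound=4 product=3
t=6: arr=0 -> substrate=2 bound=4 product=3
t=7: arr=0 -> substrate=1 bound=4 product=4
t=8: arr=0 -> substrate=0 bound=2 product=7
t=9: arr=3 -> substrate=1 bound=4 product=7
t=10: arr=0 -> substrate=1 bound=4 product=7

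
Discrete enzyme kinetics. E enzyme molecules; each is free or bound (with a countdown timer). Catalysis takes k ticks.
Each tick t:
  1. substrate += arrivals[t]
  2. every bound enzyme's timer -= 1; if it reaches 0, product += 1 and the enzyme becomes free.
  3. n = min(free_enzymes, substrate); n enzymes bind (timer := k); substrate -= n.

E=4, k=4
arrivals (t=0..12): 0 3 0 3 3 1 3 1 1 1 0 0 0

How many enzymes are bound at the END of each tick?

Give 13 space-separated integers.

Answer: 0 3 3 4 4 4 4 4 4 4 4 4 4

Derivation:
t=0: arr=0 -> substrate=0 bound=0 product=0
t=1: arr=3 -> substrate=0 bound=3 product=0
t=2: arr=0 -> substrate=0 bound=3 product=0
t=3: arr=3 -> substrate=2 bound=4 product=0
t=4: arr=3 -> substrate=5 bound=4 product=0
t=5: arr=1 -> substrate=3 bound=4 product=3
t=6: arr=3 -> substrate=6 bound=4 product=3
t=7: arr=1 -> substrate=6 bound=4 product=4
t=8: arr=1 -> substrate=7 bound=4 product=4
t=9: arr=1 -> substrate=5 bound=4 product=7
t=10: arr=0 -> substrate=5 bound=4 product=7
t=11: arr=0 -> substrate=4 bound=4 product=8
t=12: arr=0 -> substrate=4 bound=4 product=8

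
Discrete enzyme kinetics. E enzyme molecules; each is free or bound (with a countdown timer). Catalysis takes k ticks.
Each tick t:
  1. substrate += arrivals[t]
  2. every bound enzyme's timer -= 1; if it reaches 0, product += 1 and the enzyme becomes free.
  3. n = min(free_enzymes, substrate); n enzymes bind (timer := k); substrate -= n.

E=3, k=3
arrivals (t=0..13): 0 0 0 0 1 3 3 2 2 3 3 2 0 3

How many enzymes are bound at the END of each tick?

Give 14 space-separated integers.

t=0: arr=0 -> substrate=0 bound=0 product=0
t=1: arr=0 -> substrate=0 bound=0 product=0
t=2: arr=0 -> substrate=0 bound=0 product=0
t=3: arr=0 -> substrate=0 bound=0 product=0
t=4: arr=1 -> substrate=0 bound=1 product=0
t=5: arr=3 -> substrate=1 bound=3 product=0
t=6: arr=3 -> substrate=4 bound=3 product=0
t=7: arr=2 -> substrate=5 bound=3 product=1
t=8: arr=2 -> substrate=5 bound=3 product=3
t=9: arr=3 -> substrate=8 bound=3 product=3
t=10: arr=3 -> substrate=10 bound=3 product=4
t=11: arr=2 -> substrate=10 bound=3 product=6
t=12: arr=0 -> substrate=10 bound=3 product=6
t=13: arr=3 -> substrate=12 bound=3 product=7

Answer: 0 0 0 0 1 3 3 3 3 3 3 3 3 3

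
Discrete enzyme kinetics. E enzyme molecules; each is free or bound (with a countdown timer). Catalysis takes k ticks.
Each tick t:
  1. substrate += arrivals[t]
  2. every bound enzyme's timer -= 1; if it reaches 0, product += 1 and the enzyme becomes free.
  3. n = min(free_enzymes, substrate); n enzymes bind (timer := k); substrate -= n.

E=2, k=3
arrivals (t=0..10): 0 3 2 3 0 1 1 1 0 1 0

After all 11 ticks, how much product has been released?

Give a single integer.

t=0: arr=0 -> substrate=0 bound=0 product=0
t=1: arr=3 -> substrate=1 bound=2 product=0
t=2: arr=2 -> substrate=3 bound=2 product=0
t=3: arr=3 -> substrate=6 bound=2 product=0
t=4: arr=0 -> substrate=4 bound=2 product=2
t=5: arr=1 -> substrate=5 bound=2 product=2
t=6: arr=1 -> substrate=6 bound=2 product=2
t=7: arr=1 -> substrate=5 bound=2 product=4
t=8: arr=0 -> substrate=5 bound=2 product=4
t=9: arr=1 -> substrate=6 bound=2 product=4
t=10: arr=0 -> substrate=4 bound=2 product=6

Answer: 6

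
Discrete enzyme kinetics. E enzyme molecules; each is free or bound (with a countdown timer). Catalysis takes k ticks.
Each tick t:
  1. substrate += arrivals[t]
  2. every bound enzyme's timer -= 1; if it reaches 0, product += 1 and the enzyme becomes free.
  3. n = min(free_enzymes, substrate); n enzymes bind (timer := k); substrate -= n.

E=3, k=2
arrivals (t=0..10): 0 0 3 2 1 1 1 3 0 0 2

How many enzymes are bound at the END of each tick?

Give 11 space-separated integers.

t=0: arr=0 -> substrate=0 bound=0 product=0
t=1: arr=0 -> substrate=0 bound=0 product=0
t=2: arr=3 -> substrate=0 bound=3 product=0
t=3: arr=2 -> substrate=2 bound=3 product=0
t=4: arr=1 -> substrate=0 bound=3 product=3
t=5: arr=1 -> substrate=1 bound=3 product=3
t=6: arr=1 -> substrate=0 bound=2 product=6
t=7: arr=3 -> substrate=2 bound=3 product=6
t=8: arr=0 -> substrate=0 bound=3 product=8
t=9: arr=0 -> substrate=0 bound=2 product=9
t=10: arr=2 -> substrate=0 bound=2 product=11

Answer: 0 0 3 3 3 3 2 3 3 2 2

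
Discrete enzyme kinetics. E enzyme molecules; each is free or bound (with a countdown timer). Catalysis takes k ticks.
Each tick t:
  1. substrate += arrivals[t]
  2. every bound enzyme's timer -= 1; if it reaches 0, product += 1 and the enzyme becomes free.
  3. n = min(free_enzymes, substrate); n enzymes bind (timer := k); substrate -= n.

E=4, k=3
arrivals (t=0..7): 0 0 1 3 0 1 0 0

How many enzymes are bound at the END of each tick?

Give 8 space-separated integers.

t=0: arr=0 -> substrate=0 bound=0 product=0
t=1: arr=0 -> substrate=0 bound=0 product=0
t=2: arr=1 -> substrate=0 bound=1 product=0
t=3: arr=3 -> substrate=0 bound=4 product=0
t=4: arr=0 -> substrate=0 bound=4 product=0
t=5: arr=1 -> substrate=0 bound=4 product=1
t=6: arr=0 -> substrate=0 bound=1 product=4
t=7: arr=0 -> substrate=0 bound=1 product=4

Answer: 0 0 1 4 4 4 1 1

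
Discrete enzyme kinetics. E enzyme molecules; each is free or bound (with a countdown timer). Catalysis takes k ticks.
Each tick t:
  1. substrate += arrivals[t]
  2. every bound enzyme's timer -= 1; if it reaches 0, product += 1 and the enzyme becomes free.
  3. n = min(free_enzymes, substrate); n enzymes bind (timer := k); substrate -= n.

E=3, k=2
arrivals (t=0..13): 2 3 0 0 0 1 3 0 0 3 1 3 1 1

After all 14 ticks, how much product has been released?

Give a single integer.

t=0: arr=2 -> substrate=0 bound=2 product=0
t=1: arr=3 -> substrate=2 bound=3 product=0
t=2: arr=0 -> substrate=0 bound=3 product=2
t=3: arr=0 -> substrate=0 bound=2 product=3
t=4: arr=0 -> substrate=0 bound=0 product=5
t=5: arr=1 -> substrate=0 bound=1 product=5
t=6: arr=3 -> substrate=1 bound=3 product=5
t=7: arr=0 -> substrate=0 bound=3 product=6
t=8: arr=0 -> substrate=0 bound=1 product=8
t=9: arr=3 -> substrate=0 bound=3 product=9
t=10: arr=1 -> substrate=1 bound=3 product=9
t=11: arr=3 -> substrate=1 bound=3 product=12
t=12: arr=1 -> substrate=2 bound=3 product=12
t=13: arr=1 -> substrate=0 bound=3 product=15

Answer: 15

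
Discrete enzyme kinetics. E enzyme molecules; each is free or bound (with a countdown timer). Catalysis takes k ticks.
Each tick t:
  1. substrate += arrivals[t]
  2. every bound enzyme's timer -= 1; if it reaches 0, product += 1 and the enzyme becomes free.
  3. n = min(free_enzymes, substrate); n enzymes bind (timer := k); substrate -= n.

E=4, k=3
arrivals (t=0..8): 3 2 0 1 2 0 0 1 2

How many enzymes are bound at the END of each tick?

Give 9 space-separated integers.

Answer: 3 4 4 3 4 4 2 1 3

Derivation:
t=0: arr=3 -> substrate=0 bound=3 product=0
t=1: arr=2 -> substrate=1 bound=4 product=0
t=2: arr=0 -> substrate=1 bound=4 product=0
t=3: arr=1 -> substrate=0 bound=3 product=3
t=4: arr=2 -> substrate=0 bound=4 product=4
t=5: arr=0 -> substrate=0 bound=4 product=4
t=6: arr=0 -> substrate=0 bound=2 product=6
t=7: arr=1 -> substrate=0 bound=1 product=8
t=8: arr=2 -> substrate=0 bound=3 product=8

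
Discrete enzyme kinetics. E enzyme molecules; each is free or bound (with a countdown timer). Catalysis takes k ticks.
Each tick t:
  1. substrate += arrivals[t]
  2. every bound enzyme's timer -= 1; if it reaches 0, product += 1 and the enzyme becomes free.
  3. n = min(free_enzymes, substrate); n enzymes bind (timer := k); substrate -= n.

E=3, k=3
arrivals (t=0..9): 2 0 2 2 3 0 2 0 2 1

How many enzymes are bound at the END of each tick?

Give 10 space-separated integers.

t=0: arr=2 -> substrate=0 bound=2 product=0
t=1: arr=0 -> substrate=0 bound=2 product=0
t=2: arr=2 -> substrate=1 bound=3 product=0
t=3: arr=2 -> substrate=1 bound=3 product=2
t=4: arr=3 -> substrate=4 bound=3 product=2
t=5: arr=0 -> substrate=3 bound=3 product=3
t=6: arr=2 -> substrate=3 bound=3 product=5
t=7: arr=0 -> substrate=3 bound=3 product=5
t=8: arr=2 -> substrate=4 bound=3 product=6
t=9: arr=1 -> substrate=3 bound=3 product=8

Answer: 2 2 3 3 3 3 3 3 3 3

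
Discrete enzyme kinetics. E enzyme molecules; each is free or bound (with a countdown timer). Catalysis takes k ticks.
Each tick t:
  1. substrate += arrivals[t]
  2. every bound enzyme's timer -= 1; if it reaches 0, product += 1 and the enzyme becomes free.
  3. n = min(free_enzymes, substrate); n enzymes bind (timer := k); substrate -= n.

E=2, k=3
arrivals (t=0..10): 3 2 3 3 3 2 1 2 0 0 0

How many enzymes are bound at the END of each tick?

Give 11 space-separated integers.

t=0: arr=3 -> substrate=1 bound=2 product=0
t=1: arr=2 -> substrate=3 bound=2 product=0
t=2: arr=3 -> substrate=6 bound=2 product=0
t=3: arr=3 -> substrate=7 bound=2 product=2
t=4: arr=3 -> substrate=10 bound=2 product=2
t=5: arr=2 -> substrate=12 bound=2 product=2
t=6: arr=1 -> substrate=11 bound=2 product=4
t=7: arr=2 -> substrate=13 bound=2 product=4
t=8: arr=0 -> substrate=13 bound=2 product=4
t=9: arr=0 -> substrate=11 bound=2 product=6
t=10: arr=0 -> substrate=11 bound=2 product=6

Answer: 2 2 2 2 2 2 2 2 2 2 2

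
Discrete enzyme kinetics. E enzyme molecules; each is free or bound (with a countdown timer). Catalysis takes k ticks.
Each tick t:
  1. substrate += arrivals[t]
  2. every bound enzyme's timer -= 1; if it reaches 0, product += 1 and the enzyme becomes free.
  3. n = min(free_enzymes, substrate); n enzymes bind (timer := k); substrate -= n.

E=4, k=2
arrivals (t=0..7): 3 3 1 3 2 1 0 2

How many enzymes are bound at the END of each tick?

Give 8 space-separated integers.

t=0: arr=3 -> substrate=0 bound=3 product=0
t=1: arr=3 -> substrate=2 bound=4 product=0
t=2: arr=1 -> substrate=0 bound=4 product=3
t=3: arr=3 -> substrate=2 bound=4 product=4
t=4: arr=2 -> substrate=1 bound=4 product=7
t=5: arr=1 -> substrate=1 bound=4 product=8
t=6: arr=0 -> substrate=0 bound=2 product=11
t=7: arr=2 -> substrate=0 bound=3 product=12

Answer: 3 4 4 4 4 4 2 3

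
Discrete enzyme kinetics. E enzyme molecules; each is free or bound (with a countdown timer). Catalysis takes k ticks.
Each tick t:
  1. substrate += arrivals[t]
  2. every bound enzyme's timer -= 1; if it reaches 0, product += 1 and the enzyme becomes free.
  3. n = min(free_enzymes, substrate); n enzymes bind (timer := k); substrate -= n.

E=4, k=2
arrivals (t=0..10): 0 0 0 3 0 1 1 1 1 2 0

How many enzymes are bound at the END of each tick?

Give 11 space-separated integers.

Answer: 0 0 0 3 3 1 2 2 2 3 2

Derivation:
t=0: arr=0 -> substrate=0 bound=0 product=0
t=1: arr=0 -> substrate=0 bound=0 product=0
t=2: arr=0 -> substrate=0 bound=0 product=0
t=3: arr=3 -> substrate=0 bound=3 product=0
t=4: arr=0 -> substrate=0 bound=3 product=0
t=5: arr=1 -> substrate=0 bound=1 product=3
t=6: arr=1 -> substrate=0 bound=2 product=3
t=7: arr=1 -> substrate=0 bound=2 product=4
t=8: arr=1 -> substrate=0 bound=2 product=5
t=9: arr=2 -> substrate=0 bound=3 product=6
t=10: arr=0 -> substrate=0 bound=2 product=7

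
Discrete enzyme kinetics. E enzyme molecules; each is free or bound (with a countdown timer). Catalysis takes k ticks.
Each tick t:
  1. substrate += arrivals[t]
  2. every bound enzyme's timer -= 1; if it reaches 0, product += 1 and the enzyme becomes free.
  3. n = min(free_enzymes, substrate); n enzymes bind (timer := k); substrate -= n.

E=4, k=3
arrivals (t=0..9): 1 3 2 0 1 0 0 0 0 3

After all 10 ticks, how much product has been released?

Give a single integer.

Answer: 7

Derivation:
t=0: arr=1 -> substrate=0 bound=1 product=0
t=1: arr=3 -> substrate=0 bound=4 product=0
t=2: arr=2 -> substrate=2 bound=4 product=0
t=3: arr=0 -> substrate=1 bound=4 product=1
t=4: arr=1 -> substrate=0 bound=3 product=4
t=5: arr=0 -> substrate=0 bound=3 product=4
t=6: arr=0 -> substrate=0 bound=2 product=5
t=7: arr=0 -> substrate=0 bound=0 product=7
t=8: arr=0 -> substrate=0 bound=0 product=7
t=9: arr=3 -> substrate=0 bound=3 product=7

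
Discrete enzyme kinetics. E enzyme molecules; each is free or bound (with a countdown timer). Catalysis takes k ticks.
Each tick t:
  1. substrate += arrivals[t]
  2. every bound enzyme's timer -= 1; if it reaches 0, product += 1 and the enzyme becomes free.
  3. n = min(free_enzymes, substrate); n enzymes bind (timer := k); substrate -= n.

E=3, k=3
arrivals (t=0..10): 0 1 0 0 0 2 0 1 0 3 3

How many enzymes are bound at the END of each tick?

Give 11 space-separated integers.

Answer: 0 1 1 1 0 2 2 3 1 3 3

Derivation:
t=0: arr=0 -> substrate=0 bound=0 product=0
t=1: arr=1 -> substrate=0 bound=1 product=0
t=2: arr=0 -> substrate=0 bound=1 product=0
t=3: arr=0 -> substrate=0 bound=1 product=0
t=4: arr=0 -> substrate=0 bound=0 product=1
t=5: arr=2 -> substrate=0 bound=2 product=1
t=6: arr=0 -> substrate=0 bound=2 product=1
t=7: arr=1 -> substrate=0 bound=3 product=1
t=8: arr=0 -> substrate=0 bound=1 product=3
t=9: arr=3 -> substrate=1 bound=3 product=3
t=10: arr=3 -> substrate=3 bound=3 product=4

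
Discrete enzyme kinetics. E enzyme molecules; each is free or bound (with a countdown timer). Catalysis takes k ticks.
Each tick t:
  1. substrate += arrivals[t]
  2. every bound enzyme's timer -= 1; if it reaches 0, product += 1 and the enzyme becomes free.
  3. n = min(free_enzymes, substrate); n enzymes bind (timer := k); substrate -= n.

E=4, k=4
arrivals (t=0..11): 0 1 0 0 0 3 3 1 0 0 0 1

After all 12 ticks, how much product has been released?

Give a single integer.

Answer: 5

Derivation:
t=0: arr=0 -> substrate=0 bound=0 product=0
t=1: arr=1 -> substrate=0 bound=1 product=0
t=2: arr=0 -> substrate=0 bound=1 product=0
t=3: arr=0 -> substrate=0 bound=1 product=0
t=4: arr=0 -> substrate=0 bound=1 product=0
t=5: arr=3 -> substrate=0 bound=3 product=1
t=6: arr=3 -> substrate=2 bound=4 product=1
t=7: arr=1 -> substrate=3 bound=4 product=1
t=8: arr=0 -> substrate=3 bound=4 product=1
t=9: arr=0 -> substrate=0 bound=4 product=4
t=10: arr=0 -> substrate=0 bound=3 product=5
t=11: arr=1 -> substrate=0 bound=4 product=5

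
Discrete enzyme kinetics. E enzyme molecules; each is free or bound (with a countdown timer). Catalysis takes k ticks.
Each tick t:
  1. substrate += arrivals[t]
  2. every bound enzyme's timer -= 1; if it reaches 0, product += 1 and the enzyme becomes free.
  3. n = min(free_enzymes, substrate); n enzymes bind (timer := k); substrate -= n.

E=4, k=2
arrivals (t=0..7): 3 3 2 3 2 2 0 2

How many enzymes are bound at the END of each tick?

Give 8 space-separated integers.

Answer: 3 4 4 4 4 4 4 4

Derivation:
t=0: arr=3 -> substrate=0 bound=3 product=0
t=1: arr=3 -> substrate=2 bound=4 product=0
t=2: arr=2 -> substrate=1 bound=4 product=3
t=3: arr=3 -> substrate=3 bound=4 product=4
t=4: arr=2 -> substrate=2 bound=4 product=7
t=5: arr=2 -> substrate=3 bound=4 product=8
t=6: arr=0 -> substrate=0 bound=4 product=11
t=7: arr=2 -> substrate=1 bound=4 product=12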